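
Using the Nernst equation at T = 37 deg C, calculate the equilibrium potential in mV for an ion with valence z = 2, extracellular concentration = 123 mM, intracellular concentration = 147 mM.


E = (RT/(zF)) * ln(C_out/C_in)
T = 37 + 273.15 = 310.15 K
E = (8.314 * 310.15 / (2 * 96485)) * ln(123/147)
E = -2.382 mV


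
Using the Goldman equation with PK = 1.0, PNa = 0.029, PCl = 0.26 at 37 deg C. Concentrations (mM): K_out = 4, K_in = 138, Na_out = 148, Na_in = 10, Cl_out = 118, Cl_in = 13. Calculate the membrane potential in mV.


Vm = (RT/F)*ln((PK*Ko + PNa*Nao + PCl*Cli)/(PK*Ki + PNa*Nai + PCl*Clo))
Numer = 11.672, Denom = 168.97
Vm = -71.42 mV


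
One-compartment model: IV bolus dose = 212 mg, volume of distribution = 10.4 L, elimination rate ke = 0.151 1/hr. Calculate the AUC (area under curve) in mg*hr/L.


C0 = Dose/Vd = 212/10.4 = 20.3846 mg/L
AUC = C0/ke = 20.3846/0.151
AUC = 135 mg*hr/L


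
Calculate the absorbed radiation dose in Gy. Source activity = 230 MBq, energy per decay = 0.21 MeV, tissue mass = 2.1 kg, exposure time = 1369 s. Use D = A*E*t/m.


A = 230 MBq = 2.3000e+08 Bq
E = 0.21 MeV = 3.3642e-14 J
D = A*E*t/m = 2.3000e+08*3.3642e-14*1369/2.1
D = 0.005044 Gy


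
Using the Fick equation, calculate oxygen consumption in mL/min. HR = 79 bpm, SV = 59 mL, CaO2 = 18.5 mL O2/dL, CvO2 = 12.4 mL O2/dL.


CO = HR*SV = 79*59/1000 = 4.661 L/min
a-v O2 diff = 18.5 - 12.4 = 6.1 mL/dL
VO2 = CO * (CaO2-CvO2) * 10 dL/L
VO2 = 4.661 * 6.1 * 10
VO2 = 284.3 mL/min


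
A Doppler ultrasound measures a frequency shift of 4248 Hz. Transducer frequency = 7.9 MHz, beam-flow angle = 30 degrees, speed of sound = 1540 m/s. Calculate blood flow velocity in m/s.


v = fd * c / (2 * f0 * cos(theta))
v = 4248 * 1540 / (2 * 7.9000e+06 * cos(30))
v = 0.4781 m/s


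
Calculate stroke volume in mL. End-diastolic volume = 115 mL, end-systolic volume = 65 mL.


SV = EDV - ESV
SV = 115 - 65
SV = 50 mL


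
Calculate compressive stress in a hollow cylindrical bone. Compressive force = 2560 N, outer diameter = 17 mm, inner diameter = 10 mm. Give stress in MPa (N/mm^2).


A = pi*(r_o^2 - r_i^2)
r_o = 8.5 mm, r_i = 5 mm
A = 148.44 mm^2
sigma = F/A = 2560 / 148.44
sigma = 17.25 MPa


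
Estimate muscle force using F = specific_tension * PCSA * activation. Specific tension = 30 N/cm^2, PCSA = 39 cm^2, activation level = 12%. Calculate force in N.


F = sigma * PCSA * activation
F = 30 * 39 * 0.12
F = 140.4 N


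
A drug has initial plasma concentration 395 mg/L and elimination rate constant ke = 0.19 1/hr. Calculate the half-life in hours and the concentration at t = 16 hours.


t_half = ln(2) / ke = 0.693147 / 0.19 = 3.648 hr
C(t) = C0 * exp(-ke*t) = 395 * exp(-0.19*16)
C(16) = 18.89 mg/L


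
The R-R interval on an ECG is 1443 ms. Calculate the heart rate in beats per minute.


HR = 60 / RR_interval(s)
RR = 1443 ms = 1.443 s
HR = 60 / 1.443 = 41.58 bpm


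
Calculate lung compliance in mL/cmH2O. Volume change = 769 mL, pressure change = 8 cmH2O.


C = dV / dP
C = 769 / 8
C = 96.12 mL/cmH2O


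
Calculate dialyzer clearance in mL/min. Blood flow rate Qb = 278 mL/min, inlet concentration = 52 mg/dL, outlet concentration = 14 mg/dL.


K = Qb * (Cb_in - Cb_out) / Cb_in
K = 278 * (52 - 14) / 52
K = 203.2 mL/min


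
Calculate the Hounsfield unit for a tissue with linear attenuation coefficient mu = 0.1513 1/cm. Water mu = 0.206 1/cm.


HU = ((mu_tissue - mu_water) / mu_water) * 1000
HU = ((0.1513 - 0.206) / 0.206) * 1000
HU = -265.5


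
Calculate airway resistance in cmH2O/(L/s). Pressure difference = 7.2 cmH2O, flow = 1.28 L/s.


R = dP / flow
R = 7.2 / 1.28
R = 5.625 cmH2O/(L/s)


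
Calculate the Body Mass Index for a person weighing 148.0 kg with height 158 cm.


BMI = weight / height^2
height = 158 cm = 1.58 m
BMI = 148.0 / 1.58^2
BMI = 59.29 kg/m^2


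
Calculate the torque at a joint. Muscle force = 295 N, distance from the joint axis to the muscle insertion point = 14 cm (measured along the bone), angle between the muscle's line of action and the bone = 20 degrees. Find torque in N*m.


Torque = F * d * sin(theta)   (moment arm = d*sin(theta))
d = 14 cm = 0.14 m
Torque = 295 * 0.14 * sin(20)
Torque = 14.13 N*m


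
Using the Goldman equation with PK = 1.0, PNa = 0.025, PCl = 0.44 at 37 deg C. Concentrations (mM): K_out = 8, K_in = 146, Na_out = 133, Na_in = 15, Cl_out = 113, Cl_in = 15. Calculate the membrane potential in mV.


Vm = (RT/F)*ln((PK*Ko + PNa*Nao + PCl*Cli)/(PK*Ki + PNa*Nai + PCl*Clo))
Numer = 17.925, Denom = 196.095
Vm = -63.94 mV


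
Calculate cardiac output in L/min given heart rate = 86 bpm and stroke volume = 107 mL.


CO = HR * SV
CO = 86 * 107 / 1000
CO = 9.202 L/min


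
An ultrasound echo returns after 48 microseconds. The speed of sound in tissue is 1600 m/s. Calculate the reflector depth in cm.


depth = c * t / 2
t = 48 us = 4.8000e-05 s
depth = 1600 * 4.8000e-05 / 2
depth = 0.0384 m = 3.84 cm


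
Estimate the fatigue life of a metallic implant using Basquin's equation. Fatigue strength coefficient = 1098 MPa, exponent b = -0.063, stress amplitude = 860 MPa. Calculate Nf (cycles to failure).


sigma_a = sigma_f' * (2Nf)^b
2Nf = (sigma_a/sigma_f')^(1/b)
2Nf = (860/1098)^(1/-0.063)
2Nf = 48.326875
Nf = 24.16


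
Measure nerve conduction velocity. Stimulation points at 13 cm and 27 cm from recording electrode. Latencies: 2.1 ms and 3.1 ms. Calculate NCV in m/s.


Distance = (27 - 13) / 100 = 0.14 m
dt = (3.1 - 2.1) / 1000 = 0.001 s
NCV = dist / dt = 140 m/s


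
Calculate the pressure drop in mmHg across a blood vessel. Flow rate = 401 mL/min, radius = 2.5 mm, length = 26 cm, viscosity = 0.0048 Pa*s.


dP = 8*mu*L*Q / (pi*r^4)
Q = 401 mL/min = 6.68333e-06 m^3/s
dP = 543.735 Pa = 543.735 / 133.322 mmHg = 4.078 mmHg


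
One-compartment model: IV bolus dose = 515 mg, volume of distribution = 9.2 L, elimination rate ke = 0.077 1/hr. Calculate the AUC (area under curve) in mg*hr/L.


C0 = Dose/Vd = 515/9.2 = 55.9783 mg/L
AUC = C0/ke = 55.9783/0.077
AUC = 727 mg*hr/L


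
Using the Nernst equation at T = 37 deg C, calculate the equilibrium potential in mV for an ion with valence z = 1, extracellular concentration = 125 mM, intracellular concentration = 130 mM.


E = (RT/(zF)) * ln(C_out/C_in)
T = 37 + 273.15 = 310.15 K
E = (8.314 * 310.15 / (1 * 96485)) * ln(125/130)
E = -1.048 mV


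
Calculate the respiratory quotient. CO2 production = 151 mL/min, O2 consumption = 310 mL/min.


RQ = VCO2 / VO2
RQ = 151 / 310
RQ = 0.4871


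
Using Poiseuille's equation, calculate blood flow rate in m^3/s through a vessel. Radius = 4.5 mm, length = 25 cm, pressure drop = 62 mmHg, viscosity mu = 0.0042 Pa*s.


Q = pi*r^4*dP / (8*mu*L)
r = 0.0045 m, L = 0.25 m
dP = 62 mmHg = 8265.964 Pa
Q = 0.001268 m^3/s


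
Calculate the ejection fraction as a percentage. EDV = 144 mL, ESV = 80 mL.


SV = EDV - ESV = 144 - 80 = 64 mL
EF = SV/EDV * 100 = 64/144 * 100
EF = 44.44%


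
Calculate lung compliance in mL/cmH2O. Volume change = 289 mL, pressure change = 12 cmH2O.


C = dV / dP
C = 289 / 12
C = 24.08 mL/cmH2O


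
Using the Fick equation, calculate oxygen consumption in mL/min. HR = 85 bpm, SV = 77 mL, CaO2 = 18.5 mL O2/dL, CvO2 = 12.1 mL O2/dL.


CO = HR*SV = 85*77/1000 = 6.545 L/min
a-v O2 diff = 18.5 - 12.1 = 6.4 mL/dL
VO2 = CO * (CaO2-CvO2) * 10 dL/L
VO2 = 6.545 * 6.4 * 10
VO2 = 418.9 mL/min


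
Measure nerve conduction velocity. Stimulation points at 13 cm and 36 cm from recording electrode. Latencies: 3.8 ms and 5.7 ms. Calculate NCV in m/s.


Distance = (36 - 13) / 100 = 0.23 m
dt = (5.7 - 3.8) / 1000 = 0.0019 s
NCV = dist / dt = 121.1 m/s


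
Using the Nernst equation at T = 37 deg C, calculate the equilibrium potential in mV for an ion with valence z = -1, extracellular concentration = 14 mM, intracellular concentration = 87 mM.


E = (RT/(zF)) * ln(C_out/C_in)
T = 37 + 273.15 = 310.15 K
E = (8.314 * 310.15 / (-1 * 96485)) * ln(14/87)
E = 48.82 mV


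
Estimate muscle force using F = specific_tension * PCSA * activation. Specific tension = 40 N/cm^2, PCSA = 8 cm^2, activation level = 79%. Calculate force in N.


F = sigma * PCSA * activation
F = 40 * 8 * 0.79
F = 252.8 N


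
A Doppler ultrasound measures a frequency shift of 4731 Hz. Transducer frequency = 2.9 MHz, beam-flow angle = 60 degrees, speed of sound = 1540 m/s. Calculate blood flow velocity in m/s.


v = fd * c / (2 * f0 * cos(theta))
v = 4731 * 1540 / (2 * 2.9000e+06 * cos(60))
v = 2.512 m/s


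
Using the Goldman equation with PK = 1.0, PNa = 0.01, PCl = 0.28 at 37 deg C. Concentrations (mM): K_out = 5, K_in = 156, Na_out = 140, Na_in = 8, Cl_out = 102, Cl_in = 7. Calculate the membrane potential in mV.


Vm = (RT/F)*ln((PK*Ko + PNa*Nao + PCl*Cli)/(PK*Ki + PNa*Nai + PCl*Clo))
Numer = 8.36, Denom = 184.64
Vm = -82.71 mV


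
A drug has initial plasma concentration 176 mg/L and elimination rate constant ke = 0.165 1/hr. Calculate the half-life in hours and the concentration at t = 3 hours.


t_half = ln(2) / ke = 0.693147 / 0.165 = 4.201 hr
C(t) = C0 * exp(-ke*t) = 176 * exp(-0.165*3)
C(3) = 107.3 mg/L


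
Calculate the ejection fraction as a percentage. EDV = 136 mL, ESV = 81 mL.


SV = EDV - ESV = 136 - 81 = 55 mL
EF = SV/EDV * 100 = 55/136 * 100
EF = 40.44%


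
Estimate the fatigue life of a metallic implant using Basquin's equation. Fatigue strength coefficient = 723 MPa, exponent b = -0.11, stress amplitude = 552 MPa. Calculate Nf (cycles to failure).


sigma_a = sigma_f' * (2Nf)^b
2Nf = (sigma_a/sigma_f')^(1/b)
2Nf = (552/723)^(1/-0.11)
2Nf = 11.626459
Nf = 5.813


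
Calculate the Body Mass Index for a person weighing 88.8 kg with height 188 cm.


BMI = weight / height^2
height = 188 cm = 1.88 m
BMI = 88.8 / 1.88^2
BMI = 25.12 kg/m^2


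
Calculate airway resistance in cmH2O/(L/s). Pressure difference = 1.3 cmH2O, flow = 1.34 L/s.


R = dP / flow
R = 1.3 / 1.34
R = 0.9701 cmH2O/(L/s)


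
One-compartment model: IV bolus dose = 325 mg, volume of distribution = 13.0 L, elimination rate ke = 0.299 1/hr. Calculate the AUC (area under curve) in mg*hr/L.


C0 = Dose/Vd = 325/13.0 = 25 mg/L
AUC = C0/ke = 25/0.299
AUC = 83.61 mg*hr/L


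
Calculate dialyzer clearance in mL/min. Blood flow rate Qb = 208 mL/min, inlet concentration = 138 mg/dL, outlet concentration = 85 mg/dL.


K = Qb * (Cb_in - Cb_out) / Cb_in
K = 208 * (138 - 85) / 138
K = 79.88 mL/min


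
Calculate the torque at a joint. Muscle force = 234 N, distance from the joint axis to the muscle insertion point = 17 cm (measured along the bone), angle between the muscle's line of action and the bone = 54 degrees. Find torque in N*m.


Torque = F * d * sin(theta)   (moment arm = d*sin(theta))
d = 17 cm = 0.17 m
Torque = 234 * 0.17 * sin(54)
Torque = 32.18 N*m


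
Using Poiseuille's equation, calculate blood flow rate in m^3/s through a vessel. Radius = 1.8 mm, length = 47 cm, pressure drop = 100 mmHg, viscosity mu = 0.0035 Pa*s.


Q = pi*r^4*dP / (8*mu*L)
r = 0.0018 m, L = 0.47 m
dP = 100 mmHg = 13332.2 Pa
Q = 3.3411e-05 m^3/s


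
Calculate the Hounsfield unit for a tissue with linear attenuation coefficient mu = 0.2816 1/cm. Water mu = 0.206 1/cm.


HU = ((mu_tissue - mu_water) / mu_water) * 1000
HU = ((0.2816 - 0.206) / 0.206) * 1000
HU = 367


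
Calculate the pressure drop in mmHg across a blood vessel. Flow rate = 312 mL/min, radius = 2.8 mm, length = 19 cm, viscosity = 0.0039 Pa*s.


dP = 8*mu*L*Q / (pi*r^4)
Q = 312 mL/min = 5.2e-06 m^3/s
dP = 159.636 Pa = 159.636 / 133.322 mmHg = 1.197 mmHg


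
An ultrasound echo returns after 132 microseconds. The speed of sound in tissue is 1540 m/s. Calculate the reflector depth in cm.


depth = c * t / 2
t = 132 us = 1.3200e-04 s
depth = 1540 * 1.3200e-04 / 2
depth = 0.10164 m = 10.164 cm


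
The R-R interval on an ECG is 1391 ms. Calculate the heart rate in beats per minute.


HR = 60 / RR_interval(s)
RR = 1391 ms = 1.391 s
HR = 60 / 1.391 = 43.13 bpm


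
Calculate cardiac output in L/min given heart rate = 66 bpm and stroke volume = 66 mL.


CO = HR * SV
CO = 66 * 66 / 1000
CO = 4.356 L/min


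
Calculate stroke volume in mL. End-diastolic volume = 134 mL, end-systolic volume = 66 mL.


SV = EDV - ESV
SV = 134 - 66
SV = 68 mL


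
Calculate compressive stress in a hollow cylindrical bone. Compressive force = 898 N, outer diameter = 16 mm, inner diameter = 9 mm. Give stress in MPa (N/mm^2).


A = pi*(r_o^2 - r_i^2)
r_o = 8 mm, r_i = 4.5 mm
A = 137.445 mm^2
sigma = F/A = 898 / 137.445
sigma = 6.534 MPa


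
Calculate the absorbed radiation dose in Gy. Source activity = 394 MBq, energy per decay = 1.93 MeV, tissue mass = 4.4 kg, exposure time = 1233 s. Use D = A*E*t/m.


A = 394 MBq = 3.9400e+08 Bq
E = 1.93 MeV = 3.09186e-13 J
D = A*E*t/m = 3.9400e+08*3.09186e-13*1233/4.4
D = 0.03414 Gy


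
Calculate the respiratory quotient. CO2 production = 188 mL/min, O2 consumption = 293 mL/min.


RQ = VCO2 / VO2
RQ = 188 / 293
RQ = 0.6416


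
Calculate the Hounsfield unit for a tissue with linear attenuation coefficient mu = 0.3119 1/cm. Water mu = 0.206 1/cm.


HU = ((mu_tissue - mu_water) / mu_water) * 1000
HU = ((0.3119 - 0.206) / 0.206) * 1000
HU = 514.1


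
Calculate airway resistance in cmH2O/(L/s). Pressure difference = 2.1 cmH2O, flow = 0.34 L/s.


R = dP / flow
R = 2.1 / 0.34
R = 6.176 cmH2O/(L/s)


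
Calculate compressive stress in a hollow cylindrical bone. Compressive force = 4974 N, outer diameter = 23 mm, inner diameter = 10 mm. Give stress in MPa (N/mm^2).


A = pi*(r_o^2 - r_i^2)
r_o = 11.5 mm, r_i = 5 mm
A = 336.936 mm^2
sigma = F/A = 4974 / 336.936
sigma = 14.76 MPa


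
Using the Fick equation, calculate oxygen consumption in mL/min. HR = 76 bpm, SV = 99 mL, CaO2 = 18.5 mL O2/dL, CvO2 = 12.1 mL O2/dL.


CO = HR*SV = 76*99/1000 = 7.524 L/min
a-v O2 diff = 18.5 - 12.1 = 6.4 mL/dL
VO2 = CO * (CaO2-CvO2) * 10 dL/L
VO2 = 7.524 * 6.4 * 10
VO2 = 481.5 mL/min


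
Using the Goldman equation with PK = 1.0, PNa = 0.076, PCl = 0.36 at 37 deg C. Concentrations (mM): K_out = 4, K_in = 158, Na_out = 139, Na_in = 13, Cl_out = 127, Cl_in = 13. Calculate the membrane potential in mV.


Vm = (RT/F)*ln((PK*Ko + PNa*Nao + PCl*Cli)/(PK*Ki + PNa*Nai + PCl*Clo))
Numer = 19.244, Denom = 204.708
Vm = -63.19 mV


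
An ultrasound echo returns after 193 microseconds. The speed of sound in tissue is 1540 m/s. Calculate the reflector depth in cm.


depth = c * t / 2
t = 193 us = 1.9300e-04 s
depth = 1540 * 1.9300e-04 / 2
depth = 0.14861 m = 14.861 cm


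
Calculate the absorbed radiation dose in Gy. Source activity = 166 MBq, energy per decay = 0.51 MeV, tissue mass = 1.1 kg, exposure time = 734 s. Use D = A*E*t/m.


A = 166 MBq = 1.6600e+08 Bq
E = 0.51 MeV = 8.1702e-14 J
D = A*E*t/m = 1.6600e+08*8.1702e-14*734/1.1
D = 0.00905 Gy


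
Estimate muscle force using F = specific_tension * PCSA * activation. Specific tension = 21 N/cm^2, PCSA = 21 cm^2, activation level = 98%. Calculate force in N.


F = sigma * PCSA * activation
F = 21 * 21 * 0.98
F = 432.2 N


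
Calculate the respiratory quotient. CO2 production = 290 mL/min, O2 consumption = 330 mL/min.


RQ = VCO2 / VO2
RQ = 290 / 330
RQ = 0.8788


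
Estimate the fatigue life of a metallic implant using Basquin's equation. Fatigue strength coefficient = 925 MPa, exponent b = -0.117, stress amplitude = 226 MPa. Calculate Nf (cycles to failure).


sigma_a = sigma_f' * (2Nf)^b
2Nf = (sigma_a/sigma_f')^(1/b)
2Nf = (226/925)^(1/-0.117)
2Nf = 170236.93
Nf = 8.512e+04


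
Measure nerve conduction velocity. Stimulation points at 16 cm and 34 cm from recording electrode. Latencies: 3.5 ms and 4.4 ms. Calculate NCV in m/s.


Distance = (34 - 16) / 100 = 0.18 m
dt = (4.4 - 3.5) / 1000 = 9.0000e-04 s
NCV = dist / dt = 200 m/s


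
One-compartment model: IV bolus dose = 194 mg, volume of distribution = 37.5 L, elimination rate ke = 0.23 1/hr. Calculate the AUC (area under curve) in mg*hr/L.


C0 = Dose/Vd = 194/37.5 = 5.17333 mg/L
AUC = C0/ke = 5.17333/0.23
AUC = 22.49 mg*hr/L


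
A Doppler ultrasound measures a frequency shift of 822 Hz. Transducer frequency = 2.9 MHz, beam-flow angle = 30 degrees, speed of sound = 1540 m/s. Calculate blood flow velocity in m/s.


v = fd * c / (2 * f0 * cos(theta))
v = 822 * 1540 / (2 * 2.9000e+06 * cos(30))
v = 0.252 m/s


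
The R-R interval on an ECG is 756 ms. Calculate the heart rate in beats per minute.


HR = 60 / RR_interval(s)
RR = 756 ms = 0.756 s
HR = 60 / 0.756 = 79.37 bpm


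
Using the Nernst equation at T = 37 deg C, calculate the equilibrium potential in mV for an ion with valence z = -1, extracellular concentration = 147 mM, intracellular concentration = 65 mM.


E = (RT/(zF)) * ln(C_out/C_in)
T = 37 + 273.15 = 310.15 K
E = (8.314 * 310.15 / (-1 * 96485)) * ln(147/65)
E = -21.81 mV


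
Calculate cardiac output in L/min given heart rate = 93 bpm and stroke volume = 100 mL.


CO = HR * SV
CO = 93 * 100 / 1000
CO = 9.3 L/min


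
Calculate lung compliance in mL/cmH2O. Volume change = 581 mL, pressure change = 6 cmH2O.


C = dV / dP
C = 581 / 6
C = 96.83 mL/cmH2O


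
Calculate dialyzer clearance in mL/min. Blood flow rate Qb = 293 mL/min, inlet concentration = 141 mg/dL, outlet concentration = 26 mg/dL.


K = Qb * (Cb_in - Cb_out) / Cb_in
K = 293 * (141 - 26) / 141
K = 239 mL/min


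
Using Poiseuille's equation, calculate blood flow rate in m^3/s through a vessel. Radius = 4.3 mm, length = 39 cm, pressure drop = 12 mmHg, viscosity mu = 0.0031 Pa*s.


Q = pi*r^4*dP / (8*mu*L)
r = 0.0043 m, L = 0.39 m
dP = 12 mmHg = 1599.864 Pa
Q = 1.7766e-04 m^3/s


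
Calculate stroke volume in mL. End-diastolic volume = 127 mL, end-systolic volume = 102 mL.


SV = EDV - ESV
SV = 127 - 102
SV = 25 mL


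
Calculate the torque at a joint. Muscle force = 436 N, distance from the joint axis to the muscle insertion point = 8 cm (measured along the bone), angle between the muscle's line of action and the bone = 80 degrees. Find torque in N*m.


Torque = F * d * sin(theta)   (moment arm = d*sin(theta))
d = 8 cm = 0.08 m
Torque = 436 * 0.08 * sin(80)
Torque = 34.35 N*m


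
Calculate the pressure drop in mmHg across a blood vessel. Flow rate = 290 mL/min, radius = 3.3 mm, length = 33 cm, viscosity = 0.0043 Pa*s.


dP = 8*mu*L*Q / (pi*r^4)
Q = 290 mL/min = 4.83333e-06 m^3/s
dP = 147.27 Pa = 147.27 / 133.322 mmHg = 1.105 mmHg


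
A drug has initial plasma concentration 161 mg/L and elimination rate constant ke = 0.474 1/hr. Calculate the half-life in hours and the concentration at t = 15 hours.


t_half = ln(2) / ke = 0.693147 / 0.474 = 1.462 hr
C(t) = C0 * exp(-ke*t) = 161 * exp(-0.474*15)
C(15) = 0.1315 mg/L


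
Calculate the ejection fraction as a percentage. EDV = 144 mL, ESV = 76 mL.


SV = EDV - ESV = 144 - 76 = 68 mL
EF = SV/EDV * 100 = 68/144 * 100
EF = 47.22%


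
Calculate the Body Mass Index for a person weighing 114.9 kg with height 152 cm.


BMI = weight / height^2
height = 152 cm = 1.52 m
BMI = 114.9 / 1.52^2
BMI = 49.73 kg/m^2


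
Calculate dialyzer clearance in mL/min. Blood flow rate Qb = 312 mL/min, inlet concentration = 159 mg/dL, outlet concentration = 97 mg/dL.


K = Qb * (Cb_in - Cb_out) / Cb_in
K = 312 * (159 - 97) / 159
K = 121.7 mL/min


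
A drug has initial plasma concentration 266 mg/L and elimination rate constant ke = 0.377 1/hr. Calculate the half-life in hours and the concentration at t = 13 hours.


t_half = ln(2) / ke = 0.693147 / 0.377 = 1.839 hr
C(t) = C0 * exp(-ke*t) = 266 * exp(-0.377*13)
C(13) = 1.979 mg/L


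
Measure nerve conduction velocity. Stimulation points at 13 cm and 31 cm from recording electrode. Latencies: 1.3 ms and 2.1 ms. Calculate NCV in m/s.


Distance = (31 - 13) / 100 = 0.18 m
dt = (2.1 - 1.3) / 1000 = 8.0000e-04 s
NCV = dist / dt = 225 m/s


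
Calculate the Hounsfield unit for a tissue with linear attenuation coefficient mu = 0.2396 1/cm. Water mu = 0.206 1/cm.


HU = ((mu_tissue - mu_water) / mu_water) * 1000
HU = ((0.2396 - 0.206) / 0.206) * 1000
HU = 163.1


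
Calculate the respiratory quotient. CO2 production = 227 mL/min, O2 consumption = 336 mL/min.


RQ = VCO2 / VO2
RQ = 227 / 336
RQ = 0.6756


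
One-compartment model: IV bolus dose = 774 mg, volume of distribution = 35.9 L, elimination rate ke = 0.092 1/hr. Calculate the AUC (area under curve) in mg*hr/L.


C0 = Dose/Vd = 774/35.9 = 21.5599 mg/L
AUC = C0/ke = 21.5599/0.092
AUC = 234.3 mg*hr/L


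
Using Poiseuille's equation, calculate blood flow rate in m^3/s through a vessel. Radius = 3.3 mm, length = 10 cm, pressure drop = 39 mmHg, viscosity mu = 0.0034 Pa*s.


Q = pi*r^4*dP / (8*mu*L)
r = 0.0033 m, L = 0.1 m
dP = 39 mmHg = 5199.558 Pa
Q = 7.1220e-04 m^3/s


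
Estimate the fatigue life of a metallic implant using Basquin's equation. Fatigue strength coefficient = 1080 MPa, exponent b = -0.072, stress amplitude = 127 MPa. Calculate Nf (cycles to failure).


sigma_a = sigma_f' * (2Nf)^b
2Nf = (sigma_a/sigma_f')^(1/b)
2Nf = (127/1080)^(1/-0.072)
2Nf = 8.1543504e+12
Nf = 4.0772e+12


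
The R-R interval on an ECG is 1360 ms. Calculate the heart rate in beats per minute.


HR = 60 / RR_interval(s)
RR = 1360 ms = 1.36 s
HR = 60 / 1.36 = 44.12 bpm


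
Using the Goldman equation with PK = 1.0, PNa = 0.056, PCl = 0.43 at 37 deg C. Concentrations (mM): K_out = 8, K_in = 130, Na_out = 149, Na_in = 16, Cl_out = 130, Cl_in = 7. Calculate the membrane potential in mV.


Vm = (RT/F)*ln((PK*Ko + PNa*Nao + PCl*Cli)/(PK*Ki + PNa*Nai + PCl*Clo))
Numer = 19.354, Denom = 186.796
Vm = -60.59 mV


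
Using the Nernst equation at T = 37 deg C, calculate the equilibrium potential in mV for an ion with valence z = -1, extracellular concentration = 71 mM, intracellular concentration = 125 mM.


E = (RT/(zF)) * ln(C_out/C_in)
T = 37 + 273.15 = 310.15 K
E = (8.314 * 310.15 / (-1 * 96485)) * ln(71/125)
E = 15.12 mV


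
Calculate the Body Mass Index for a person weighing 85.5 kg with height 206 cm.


BMI = weight / height^2
height = 206 cm = 2.06 m
BMI = 85.5 / 2.06^2
BMI = 20.15 kg/m^2


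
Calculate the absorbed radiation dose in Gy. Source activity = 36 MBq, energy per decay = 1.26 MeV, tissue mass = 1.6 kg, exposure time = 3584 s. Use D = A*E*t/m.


A = 36 MBq = 3.6000e+07 Bq
E = 1.26 MeV = 2.01852e-13 J
D = A*E*t/m = 3.6000e+07*2.01852e-13*3584/1.6
D = 0.01628 Gy


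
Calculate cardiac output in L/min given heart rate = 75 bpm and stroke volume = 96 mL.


CO = HR * SV
CO = 75 * 96 / 1000
CO = 7.2 L/min


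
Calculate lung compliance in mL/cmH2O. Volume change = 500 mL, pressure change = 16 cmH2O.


C = dV / dP
C = 500 / 16
C = 31.25 mL/cmH2O


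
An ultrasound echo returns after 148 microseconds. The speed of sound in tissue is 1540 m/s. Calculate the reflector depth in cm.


depth = c * t / 2
t = 148 us = 1.4800e-04 s
depth = 1540 * 1.4800e-04 / 2
depth = 0.11396 m = 11.396 cm


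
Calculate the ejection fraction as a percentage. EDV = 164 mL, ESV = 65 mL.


SV = EDV - ESV = 164 - 65 = 99 mL
EF = SV/EDV * 100 = 99/164 * 100
EF = 60.37%


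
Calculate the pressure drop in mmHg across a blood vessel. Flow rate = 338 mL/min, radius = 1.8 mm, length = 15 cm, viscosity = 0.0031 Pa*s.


dP = 8*mu*L*Q / (pi*r^4)
Q = 338 mL/min = 5.63333e-06 m^3/s
dP = 635.431 Pa = 635.431 / 133.322 mmHg = 4.766 mmHg


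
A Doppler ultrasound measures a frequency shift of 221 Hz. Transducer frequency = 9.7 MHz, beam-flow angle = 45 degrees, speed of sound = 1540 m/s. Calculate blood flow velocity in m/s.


v = fd * c / (2 * f0 * cos(theta))
v = 221 * 1540 / (2 * 9.7000e+06 * cos(45))
v = 0.02481 m/s


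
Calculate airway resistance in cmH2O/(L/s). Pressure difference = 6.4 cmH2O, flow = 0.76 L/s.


R = dP / flow
R = 6.4 / 0.76
R = 8.421 cmH2O/(L/s)


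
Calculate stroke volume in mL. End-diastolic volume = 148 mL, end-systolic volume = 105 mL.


SV = EDV - ESV
SV = 148 - 105
SV = 43 mL


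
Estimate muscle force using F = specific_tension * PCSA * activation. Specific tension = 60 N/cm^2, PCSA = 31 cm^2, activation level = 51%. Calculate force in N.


F = sigma * PCSA * activation
F = 60 * 31 * 0.51
F = 948.6 N


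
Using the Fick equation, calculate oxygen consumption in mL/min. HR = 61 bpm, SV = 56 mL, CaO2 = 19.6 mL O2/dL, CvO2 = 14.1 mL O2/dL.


CO = HR*SV = 61*56/1000 = 3.416 L/min
a-v O2 diff = 19.6 - 14.1 = 5.5 mL/dL
VO2 = CO * (CaO2-CvO2) * 10 dL/L
VO2 = 3.416 * 5.5 * 10
VO2 = 187.9 mL/min


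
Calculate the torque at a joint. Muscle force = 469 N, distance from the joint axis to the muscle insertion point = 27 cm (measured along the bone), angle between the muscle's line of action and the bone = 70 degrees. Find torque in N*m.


Torque = F * d * sin(theta)   (moment arm = d*sin(theta))
d = 27 cm = 0.27 m
Torque = 469 * 0.27 * sin(70)
Torque = 119 N*m


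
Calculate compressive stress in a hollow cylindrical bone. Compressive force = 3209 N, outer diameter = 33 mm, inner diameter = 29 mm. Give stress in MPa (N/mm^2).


A = pi*(r_o^2 - r_i^2)
r_o = 16.5 mm, r_i = 14.5 mm
A = 194.779 mm^2
sigma = F/A = 3209 / 194.779
sigma = 16.48 MPa


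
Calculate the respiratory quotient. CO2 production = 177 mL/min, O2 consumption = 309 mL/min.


RQ = VCO2 / VO2
RQ = 177 / 309
RQ = 0.5728


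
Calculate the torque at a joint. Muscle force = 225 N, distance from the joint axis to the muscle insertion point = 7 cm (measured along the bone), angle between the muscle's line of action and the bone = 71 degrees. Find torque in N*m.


Torque = F * d * sin(theta)   (moment arm = d*sin(theta))
d = 7 cm = 0.07 m
Torque = 225 * 0.07 * sin(71)
Torque = 14.89 N*m


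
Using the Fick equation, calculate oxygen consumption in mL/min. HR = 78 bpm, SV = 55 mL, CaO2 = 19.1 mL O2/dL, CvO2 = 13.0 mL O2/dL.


CO = HR*SV = 78*55/1000 = 4.29 L/min
a-v O2 diff = 19.1 - 13.0 = 6.1 mL/dL
VO2 = CO * (CaO2-CvO2) * 10 dL/L
VO2 = 4.29 * 6.1 * 10
VO2 = 261.7 mL/min


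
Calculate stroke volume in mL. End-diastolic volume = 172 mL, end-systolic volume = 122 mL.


SV = EDV - ESV
SV = 172 - 122
SV = 50 mL


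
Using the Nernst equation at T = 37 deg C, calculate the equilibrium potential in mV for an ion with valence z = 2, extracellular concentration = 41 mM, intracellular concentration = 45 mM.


E = (RT/(zF)) * ln(C_out/C_in)
T = 37 + 273.15 = 310.15 K
E = (8.314 * 310.15 / (2 * 96485)) * ln(41/45)
E = -1.244 mV


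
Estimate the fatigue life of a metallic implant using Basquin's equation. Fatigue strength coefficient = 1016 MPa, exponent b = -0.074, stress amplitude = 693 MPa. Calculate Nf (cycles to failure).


sigma_a = sigma_f' * (2Nf)^b
2Nf = (sigma_a/sigma_f')^(1/b)
2Nf = (693/1016)^(1/-0.074)
2Nf = 175.95913
Nf = 87.98


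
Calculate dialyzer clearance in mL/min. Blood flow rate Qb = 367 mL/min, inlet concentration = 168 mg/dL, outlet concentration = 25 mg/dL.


K = Qb * (Cb_in - Cb_out) / Cb_in
K = 367 * (168 - 25) / 168
K = 312.4 mL/min


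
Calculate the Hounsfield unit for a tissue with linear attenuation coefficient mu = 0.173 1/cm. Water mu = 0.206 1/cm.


HU = ((mu_tissue - mu_water) / mu_water) * 1000
HU = ((0.173 - 0.206) / 0.206) * 1000
HU = -160.2


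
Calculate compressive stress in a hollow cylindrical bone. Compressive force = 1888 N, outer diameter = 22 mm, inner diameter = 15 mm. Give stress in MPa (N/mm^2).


A = pi*(r_o^2 - r_i^2)
r_o = 11 mm, r_i = 7.5 mm
A = 203.418 mm^2
sigma = F/A = 1888 / 203.418
sigma = 9.281 MPa


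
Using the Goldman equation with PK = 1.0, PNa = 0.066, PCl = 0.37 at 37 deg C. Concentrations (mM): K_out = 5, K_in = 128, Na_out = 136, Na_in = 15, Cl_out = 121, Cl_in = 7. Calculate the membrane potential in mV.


Vm = (RT/F)*ln((PK*Ko + PNa*Nao + PCl*Cli)/(PK*Ki + PNa*Nai + PCl*Clo))
Numer = 16.566, Denom = 173.76
Vm = -62.81 mV


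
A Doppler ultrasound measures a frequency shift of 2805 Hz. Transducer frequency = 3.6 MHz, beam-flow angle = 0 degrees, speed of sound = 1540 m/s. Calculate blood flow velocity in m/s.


v = fd * c / (2 * f0 * cos(theta))
v = 2805 * 1540 / (2 * 3.6000e+06 * cos(0))
v = 0.6 m/s


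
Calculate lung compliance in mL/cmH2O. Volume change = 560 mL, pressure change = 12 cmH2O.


C = dV / dP
C = 560 / 12
C = 46.67 mL/cmH2O


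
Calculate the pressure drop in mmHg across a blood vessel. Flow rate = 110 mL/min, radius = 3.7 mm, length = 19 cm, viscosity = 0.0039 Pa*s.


dP = 8*mu*L*Q / (pi*r^4)
Q = 110 mL/min = 1.83333e-06 m^3/s
dP = 18.4583 Pa = 18.4583 / 133.322 mmHg = 0.1384 mmHg


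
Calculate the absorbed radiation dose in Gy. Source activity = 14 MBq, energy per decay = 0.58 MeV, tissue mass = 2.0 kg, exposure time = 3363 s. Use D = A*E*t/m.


A = 14 MBq = 1.4000e+07 Bq
E = 0.58 MeV = 9.2916e-14 J
D = A*E*t/m = 1.4000e+07*9.2916e-14*3363/2.0
D = 0.002187 Gy


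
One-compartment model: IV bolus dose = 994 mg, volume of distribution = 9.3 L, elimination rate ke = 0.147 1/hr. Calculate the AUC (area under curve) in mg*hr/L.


C0 = Dose/Vd = 994/9.3 = 106.882 mg/L
AUC = C0/ke = 106.882/0.147
AUC = 727.1 mg*hr/L


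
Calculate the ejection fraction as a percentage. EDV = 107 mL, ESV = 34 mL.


SV = EDV - ESV = 107 - 34 = 73 mL
EF = SV/EDV * 100 = 73/107 * 100
EF = 68.22%


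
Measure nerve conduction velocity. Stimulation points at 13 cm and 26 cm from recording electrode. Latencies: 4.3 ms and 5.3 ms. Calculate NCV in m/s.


Distance = (26 - 13) / 100 = 0.13 m
dt = (5.3 - 4.3) / 1000 = 0.001 s
NCV = dist / dt = 130 m/s


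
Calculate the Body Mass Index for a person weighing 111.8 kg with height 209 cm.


BMI = weight / height^2
height = 209 cm = 2.09 m
BMI = 111.8 / 2.09^2
BMI = 25.59 kg/m^2


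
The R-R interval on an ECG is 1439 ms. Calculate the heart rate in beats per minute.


HR = 60 / RR_interval(s)
RR = 1439 ms = 1.439 s
HR = 60 / 1.439 = 41.7 bpm


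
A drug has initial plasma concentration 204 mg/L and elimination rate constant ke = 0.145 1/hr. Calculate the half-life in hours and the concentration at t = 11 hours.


t_half = ln(2) / ke = 0.693147 / 0.145 = 4.78 hr
C(t) = C0 * exp(-ke*t) = 204 * exp(-0.145*11)
C(11) = 41.39 mg/L


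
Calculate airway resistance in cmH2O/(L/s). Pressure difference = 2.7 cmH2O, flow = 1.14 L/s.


R = dP / flow
R = 2.7 / 1.14
R = 2.368 cmH2O/(L/s)


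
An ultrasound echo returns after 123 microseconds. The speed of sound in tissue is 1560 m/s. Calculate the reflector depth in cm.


depth = c * t / 2
t = 123 us = 1.2300e-04 s
depth = 1560 * 1.2300e-04 / 2
depth = 0.09594 m = 9.594 cm


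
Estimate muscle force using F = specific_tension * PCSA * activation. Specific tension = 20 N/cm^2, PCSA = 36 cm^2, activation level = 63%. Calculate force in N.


F = sigma * PCSA * activation
F = 20 * 36 * 0.63
F = 453.6 N


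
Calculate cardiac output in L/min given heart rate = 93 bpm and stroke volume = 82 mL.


CO = HR * SV
CO = 93 * 82 / 1000
CO = 7.626 L/min


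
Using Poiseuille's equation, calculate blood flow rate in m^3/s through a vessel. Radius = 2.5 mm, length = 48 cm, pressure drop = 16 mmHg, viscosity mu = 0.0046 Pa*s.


Q = pi*r^4*dP / (8*mu*L)
r = 0.0025 m, L = 0.48 m
dP = 16 mmHg = 2133.152 Pa
Q = 1.4820e-05 m^3/s


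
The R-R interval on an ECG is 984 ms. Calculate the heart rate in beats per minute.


HR = 60 / RR_interval(s)
RR = 984 ms = 0.984 s
HR = 60 / 0.984 = 60.98 bpm


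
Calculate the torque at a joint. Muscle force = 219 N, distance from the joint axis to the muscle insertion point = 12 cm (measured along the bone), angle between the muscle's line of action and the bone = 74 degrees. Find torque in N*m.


Torque = F * d * sin(theta)   (moment arm = d*sin(theta))
d = 12 cm = 0.12 m
Torque = 219 * 0.12 * sin(74)
Torque = 25.26 N*m


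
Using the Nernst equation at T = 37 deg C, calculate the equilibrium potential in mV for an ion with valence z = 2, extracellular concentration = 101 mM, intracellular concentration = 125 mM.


E = (RT/(zF)) * ln(C_out/C_in)
T = 37 + 273.15 = 310.15 K
E = (8.314 * 310.15 / (2 * 96485)) * ln(101/125)
E = -2.849 mV


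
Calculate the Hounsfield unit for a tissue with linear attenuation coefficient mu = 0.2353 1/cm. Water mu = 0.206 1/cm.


HU = ((mu_tissue - mu_water) / mu_water) * 1000
HU = ((0.2353 - 0.206) / 0.206) * 1000
HU = 142.2


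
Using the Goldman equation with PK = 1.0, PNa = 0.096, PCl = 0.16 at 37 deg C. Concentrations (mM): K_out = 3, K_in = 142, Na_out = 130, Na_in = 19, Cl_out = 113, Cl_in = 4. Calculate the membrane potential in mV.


Vm = (RT/F)*ln((PK*Ko + PNa*Nao + PCl*Cli)/(PK*Ki + PNa*Nai + PCl*Clo))
Numer = 16.12, Denom = 161.904
Vm = -61.65 mV


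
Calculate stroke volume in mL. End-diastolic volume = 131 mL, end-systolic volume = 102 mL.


SV = EDV - ESV
SV = 131 - 102
SV = 29 mL


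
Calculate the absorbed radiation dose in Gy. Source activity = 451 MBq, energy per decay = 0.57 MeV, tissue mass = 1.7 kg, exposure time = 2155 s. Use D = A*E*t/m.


A = 451 MBq = 4.5100e+08 Bq
E = 0.57 MeV = 9.1314e-14 J
D = A*E*t/m = 4.5100e+08*9.1314e-14*2155/1.7
D = 0.05221 Gy


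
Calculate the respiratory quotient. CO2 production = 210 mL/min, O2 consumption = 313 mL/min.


RQ = VCO2 / VO2
RQ = 210 / 313
RQ = 0.6709


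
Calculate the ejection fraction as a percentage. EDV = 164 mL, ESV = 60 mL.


SV = EDV - ESV = 164 - 60 = 104 mL
EF = SV/EDV * 100 = 104/164 * 100
EF = 63.41%


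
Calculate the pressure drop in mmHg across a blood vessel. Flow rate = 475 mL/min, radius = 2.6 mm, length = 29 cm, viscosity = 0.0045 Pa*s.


dP = 8*mu*L*Q / (pi*r^4)
Q = 475 mL/min = 7.91667e-06 m^3/s
dP = 575.705 Pa = 575.705 / 133.322 mmHg = 4.318 mmHg


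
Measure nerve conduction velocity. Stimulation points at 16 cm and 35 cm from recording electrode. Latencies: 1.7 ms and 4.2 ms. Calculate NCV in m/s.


Distance = (35 - 16) / 100 = 0.19 m
dt = (4.2 - 1.7) / 1000 = 0.0025 s
NCV = dist / dt = 76 m/s


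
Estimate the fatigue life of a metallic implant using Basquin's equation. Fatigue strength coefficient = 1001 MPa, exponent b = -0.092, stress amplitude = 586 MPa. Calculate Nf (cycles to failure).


sigma_a = sigma_f' * (2Nf)^b
2Nf = (sigma_a/sigma_f')^(1/b)
2Nf = (586/1001)^(1/-0.092)
2Nf = 336.9537
Nf = 168.5


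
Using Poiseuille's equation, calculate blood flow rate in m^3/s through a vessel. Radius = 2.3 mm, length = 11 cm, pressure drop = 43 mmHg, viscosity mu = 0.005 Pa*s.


Q = pi*r^4*dP / (8*mu*L)
r = 0.0023 m, L = 0.11 m
dP = 43 mmHg = 5732.846 Pa
Q = 1.1455e-04 m^3/s


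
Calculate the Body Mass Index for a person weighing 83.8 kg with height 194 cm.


BMI = weight / height^2
height = 194 cm = 1.94 m
BMI = 83.8 / 1.94^2
BMI = 22.27 kg/m^2


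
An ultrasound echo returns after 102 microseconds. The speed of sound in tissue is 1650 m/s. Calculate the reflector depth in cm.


depth = c * t / 2
t = 102 us = 1.0200e-04 s
depth = 1650 * 1.0200e-04 / 2
depth = 0.08415 m = 8.415 cm


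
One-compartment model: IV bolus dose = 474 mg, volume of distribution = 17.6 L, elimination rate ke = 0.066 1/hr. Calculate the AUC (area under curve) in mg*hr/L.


C0 = Dose/Vd = 474/17.6 = 26.9318 mg/L
AUC = C0/ke = 26.9318/0.066
AUC = 408.1 mg*hr/L


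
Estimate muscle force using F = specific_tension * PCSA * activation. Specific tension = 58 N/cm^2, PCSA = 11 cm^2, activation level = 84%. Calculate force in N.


F = sigma * PCSA * activation
F = 58 * 11 * 0.84
F = 535.9 N


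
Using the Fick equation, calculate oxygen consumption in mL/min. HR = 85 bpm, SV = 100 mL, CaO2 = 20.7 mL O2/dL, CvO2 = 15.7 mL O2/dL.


CO = HR*SV = 85*100/1000 = 8.5 L/min
a-v O2 diff = 20.7 - 15.7 = 5 mL/dL
VO2 = CO * (CaO2-CvO2) * 10 dL/L
VO2 = 8.5 * 5 * 10
VO2 = 425 mL/min


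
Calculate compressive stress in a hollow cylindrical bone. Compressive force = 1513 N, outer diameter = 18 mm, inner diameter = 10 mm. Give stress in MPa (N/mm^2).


A = pi*(r_o^2 - r_i^2)
r_o = 9 mm, r_i = 5 mm
A = 175.929 mm^2
sigma = F/A = 1513 / 175.929
sigma = 8.6 MPa


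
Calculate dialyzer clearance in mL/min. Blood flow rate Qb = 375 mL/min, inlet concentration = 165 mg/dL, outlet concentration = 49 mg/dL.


K = Qb * (Cb_in - Cb_out) / Cb_in
K = 375 * (165 - 49) / 165
K = 263.6 mL/min


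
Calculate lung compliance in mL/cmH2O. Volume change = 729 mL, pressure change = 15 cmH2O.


C = dV / dP
C = 729 / 15
C = 48.6 mL/cmH2O


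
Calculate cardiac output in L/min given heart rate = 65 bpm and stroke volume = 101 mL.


CO = HR * SV
CO = 65 * 101 / 1000
CO = 6.565 L/min


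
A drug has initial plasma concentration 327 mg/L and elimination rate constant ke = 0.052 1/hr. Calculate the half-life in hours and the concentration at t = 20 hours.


t_half = ln(2) / ke = 0.693147 / 0.052 = 13.33 hr
C(t) = C0 * exp(-ke*t) = 327 * exp(-0.052*20)
C(20) = 115.6 mg/L


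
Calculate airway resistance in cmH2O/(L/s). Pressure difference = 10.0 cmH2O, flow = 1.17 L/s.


R = dP / flow
R = 10.0 / 1.17
R = 8.547 cmH2O/(L/s)


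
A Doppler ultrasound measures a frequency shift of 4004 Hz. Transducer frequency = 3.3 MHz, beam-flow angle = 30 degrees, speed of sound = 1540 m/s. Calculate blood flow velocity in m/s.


v = fd * c / (2 * f0 * cos(theta))
v = 4004 * 1540 / (2 * 3.3000e+06 * cos(30))
v = 1.079 m/s


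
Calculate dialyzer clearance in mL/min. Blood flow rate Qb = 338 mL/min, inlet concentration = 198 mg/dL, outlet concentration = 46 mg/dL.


K = Qb * (Cb_in - Cb_out) / Cb_in
K = 338 * (198 - 46) / 198
K = 259.5 mL/min


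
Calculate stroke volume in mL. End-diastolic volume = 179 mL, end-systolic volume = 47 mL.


SV = EDV - ESV
SV = 179 - 47
SV = 132 mL


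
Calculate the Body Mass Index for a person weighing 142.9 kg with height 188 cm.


BMI = weight / height^2
height = 188 cm = 1.88 m
BMI = 142.9 / 1.88^2
BMI = 40.43 kg/m^2


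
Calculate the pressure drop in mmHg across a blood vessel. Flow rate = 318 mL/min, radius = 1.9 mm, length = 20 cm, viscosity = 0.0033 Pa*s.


dP = 8*mu*L*Q / (pi*r^4)
Q = 318 mL/min = 5.3e-06 m^3/s
dP = 683.511 Pa = 683.511 / 133.322 mmHg = 5.127 mmHg


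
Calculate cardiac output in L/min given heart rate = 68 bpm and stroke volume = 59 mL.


CO = HR * SV
CO = 68 * 59 / 1000
CO = 4.012 L/min


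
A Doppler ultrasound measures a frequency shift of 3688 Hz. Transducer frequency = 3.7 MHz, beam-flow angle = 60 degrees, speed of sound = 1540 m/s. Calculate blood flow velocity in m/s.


v = fd * c / (2 * f0 * cos(theta))
v = 3688 * 1540 / (2 * 3.7000e+06 * cos(60))
v = 1.535 m/s


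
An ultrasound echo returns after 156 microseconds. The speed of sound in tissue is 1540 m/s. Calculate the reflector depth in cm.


depth = c * t / 2
t = 156 us = 1.5600e-04 s
depth = 1540 * 1.5600e-04 / 2
depth = 0.12012 m = 12.012 cm


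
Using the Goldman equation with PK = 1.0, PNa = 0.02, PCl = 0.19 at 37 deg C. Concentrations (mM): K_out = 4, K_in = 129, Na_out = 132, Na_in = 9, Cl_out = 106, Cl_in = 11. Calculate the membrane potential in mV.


Vm = (RT/F)*ln((PK*Ko + PNa*Nao + PCl*Cli)/(PK*Ki + PNa*Nai + PCl*Clo))
Numer = 8.73, Denom = 149.32
Vm = -75.88 mV


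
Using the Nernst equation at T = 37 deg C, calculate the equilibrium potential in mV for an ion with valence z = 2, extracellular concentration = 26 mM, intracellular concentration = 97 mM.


E = (RT/(zF)) * ln(C_out/C_in)
T = 37 + 273.15 = 310.15 K
E = (8.314 * 310.15 / (2 * 96485)) * ln(26/97)
E = -17.59 mV
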